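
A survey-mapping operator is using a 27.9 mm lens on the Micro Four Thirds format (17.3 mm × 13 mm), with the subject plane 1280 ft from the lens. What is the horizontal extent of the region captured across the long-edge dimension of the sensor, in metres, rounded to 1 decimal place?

dₒ: 1280 ft × 304.8 mm/ft = 390143.99 mm.
Similar triangles through the lens centre give W/dₒ = w/dᵢ; with 1/f = 1/dₒ + 1/dᵢ this gives W = w·(dₒ − f)/f.
W = 17.3 mm × (390144 − 27.9) / 27.9 = 17.3 × 13982.6555 ≈ 241899.940 mm = 241.9 m.

241.9 m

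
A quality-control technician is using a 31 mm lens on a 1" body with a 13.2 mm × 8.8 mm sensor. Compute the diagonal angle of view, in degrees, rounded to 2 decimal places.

28.71°

Sensor diagonal = √(13.2² + 8.8²) = √251.6800 ≈ 15.8644 mm.
Angle of view α = 2·arctan(d/2f) with d = 15.8644 mm and f = 31 mm.
d/2f = 0.25588; arctan(0.25588) ≈ 14.3528°, so α ≈ 28.7055°.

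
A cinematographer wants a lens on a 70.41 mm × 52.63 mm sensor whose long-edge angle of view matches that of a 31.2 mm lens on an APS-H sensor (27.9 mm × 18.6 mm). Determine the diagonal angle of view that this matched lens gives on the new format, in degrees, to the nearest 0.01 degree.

Equal long-edge AOV ⇒ f₂ = f₁ · 70.41/27.9 = 31.2 × 2.52366 ≈ 78.7381 mm.
Sensor diagonal = √(70.41² + 52.63²) = √7727.4850 ≈ 87.9061 mm.
Diagonal AOV on the new format = 2·arctan(87.9061 / (2 × 78.7381)) = 2·arctan(0.55822) ≈ 58.3421°.

58.34°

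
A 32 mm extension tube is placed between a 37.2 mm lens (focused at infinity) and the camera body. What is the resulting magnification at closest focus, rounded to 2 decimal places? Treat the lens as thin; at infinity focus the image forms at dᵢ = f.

0.86×

The tube moves the image plane from f to f + e, so dᵢ = 37.2 + 32 = 69.2 mm. Focus is achieved when 1/f = 1/dₒ + 1/dᵢ, giving dₒ = 1/(1/f − 1/(f+e)).
Magnification m = dᵢ/dₒ = (f+e)·(1/f − 1/(f+e)) = e/f = 32/37.2 ≈ 0.8602.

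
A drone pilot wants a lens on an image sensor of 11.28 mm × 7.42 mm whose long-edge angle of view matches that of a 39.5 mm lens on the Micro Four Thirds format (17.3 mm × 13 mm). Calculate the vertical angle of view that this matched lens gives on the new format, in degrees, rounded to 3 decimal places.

Equal long-edge AOV ⇒ f₂ = f₁ · 11.28/17.3 = 39.5 × 0.65202 ≈ 25.7549 mm.
Vertical AOV on the new format = 2·arctan(7.42 / (2 × 25.7549)) = 2·arctan(0.14405) ≈ 16.3942°.

16.394°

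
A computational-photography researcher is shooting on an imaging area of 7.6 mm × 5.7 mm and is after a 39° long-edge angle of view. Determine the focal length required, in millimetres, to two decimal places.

10.73 mm

From α = 2·arctan(w/2f) we get f = w / (2·tan(α/2)).
With w = 7.6 mm and α/2 = 19.5°, tan(α/2) ≈ 0.35412, so f ≈ 7.6 / 0.70824 ≈ 10.7309 mm.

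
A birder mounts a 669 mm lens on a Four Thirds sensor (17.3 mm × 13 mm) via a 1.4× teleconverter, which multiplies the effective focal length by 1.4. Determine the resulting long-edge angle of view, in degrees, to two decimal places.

1.06°

Effective focal length f = 669 × 1.4 = 936.6 mm.
α = 2·arctan(17.3 / (2 × 936.6)) = 2·arctan(0.00924) ≈ 1.0583°.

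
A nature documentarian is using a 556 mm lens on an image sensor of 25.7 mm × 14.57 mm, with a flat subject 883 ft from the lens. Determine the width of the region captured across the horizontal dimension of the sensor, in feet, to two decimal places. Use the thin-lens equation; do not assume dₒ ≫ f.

dₒ: 883 ft × 304.8 mm/ft = 269138.39 mm.
Similar triangles through the lens centre give W/dₒ = w/dᵢ; with 1/f = 1/dₒ + 1/dᵢ this gives W = w·(dₒ − f)/f.
W = 25.7 mm × (269138 − 556) / 556 = 25.7 × 483.0619 ≈ 12414.690 mm = 12414.690/304.8 ft = 40.7306 ft.

40.73 ft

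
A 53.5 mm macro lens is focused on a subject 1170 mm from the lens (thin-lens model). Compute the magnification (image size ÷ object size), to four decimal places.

0.0479×

Thin lens: 1/f = 1/dₒ + 1/dᵢ → 1/dᵢ = 1/53.5 − 1/1170 = 0.0178369 mm⁻¹, so dᵢ ≈ 56.0636 mm.
Magnification m = dᵢ/dₒ = 56.0636/1170 ≈ 0.04792.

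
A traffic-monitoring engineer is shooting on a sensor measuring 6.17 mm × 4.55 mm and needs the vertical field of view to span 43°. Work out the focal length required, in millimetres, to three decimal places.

5.775 mm

From α = 2·arctan(h/2f) we get f = h / (2·tan(α/2)).
With h = 4.55 mm and α/2 = 21.5°, tan(α/2) ≈ 0.39391, so f ≈ 4.55 / 0.78782 ≈ 5.7754 mm.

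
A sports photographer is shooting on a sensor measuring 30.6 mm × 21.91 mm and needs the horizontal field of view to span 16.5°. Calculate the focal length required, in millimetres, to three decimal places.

105.522 mm

From α = 2·arctan(w/2f) we get f = w / (2·tan(α/2)).
With w = 30.6 mm and α/2 = 8.25°, tan(α/2) ≈ 0.14499, so f ≈ 30.6 / 0.28999 ≈ 105.5223 mm.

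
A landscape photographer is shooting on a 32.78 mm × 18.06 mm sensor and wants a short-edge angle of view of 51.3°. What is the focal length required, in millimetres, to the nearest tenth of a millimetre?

From α = 2·arctan(h/2f) we get f = h / (2·tan(α/2)).
With h = 18.06 mm and α/2 = 25.65°, tan(α/2) ≈ 0.48019, so f ≈ 18.06 / 0.96039 ≈ 18.8049 mm.

18.8 mm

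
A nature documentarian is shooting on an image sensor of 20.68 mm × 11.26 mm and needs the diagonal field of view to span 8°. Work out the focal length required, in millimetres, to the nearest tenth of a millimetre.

Sensor diagonal = √(20.68² + 11.26²) = √554.4500 ≈ 23.5468 mm.
From α = 2·arctan(d/2f) we get f = d / (2·tan(α/2)).
With d = 23.5468 mm and α/2 = 4°, tan(α/2) ≈ 0.06993, so f ≈ 23.5468 / 0.13985 ≈ 168.3672 mm.

168.4 mm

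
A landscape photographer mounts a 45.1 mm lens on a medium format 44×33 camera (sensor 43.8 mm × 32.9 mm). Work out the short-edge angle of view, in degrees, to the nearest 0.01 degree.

Angle of view α = 2·arctan(h/2f) with h = 32.9 mm and f = 45.1 mm.
h/2f = 0.36475; arctan(0.36475) ≈ 20.0392°, so α ≈ 40.0784°.

40.08°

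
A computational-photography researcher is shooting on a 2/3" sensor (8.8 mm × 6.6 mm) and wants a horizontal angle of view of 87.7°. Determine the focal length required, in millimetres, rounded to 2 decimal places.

From α = 2·arctan(w/2f) we get f = w / (2·tan(α/2)).
With w = 8.8 mm and α/2 = 43.85°, tan(α/2) ≈ 0.96064, so f ≈ 8.8 / 1.92128 ≈ 4.5803 mm.

4.58 mm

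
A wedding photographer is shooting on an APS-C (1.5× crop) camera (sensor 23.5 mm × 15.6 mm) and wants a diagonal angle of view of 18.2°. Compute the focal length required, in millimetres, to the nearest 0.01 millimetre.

88.05 mm

Sensor diagonal = √(23.5² + 15.6²) = √795.6100 ≈ 28.2066 mm.
From α = 2·arctan(d/2f) we get f = d / (2·tan(α/2)).
With d = 28.2066 mm and α/2 = 9.1°, tan(α/2) ≈ 0.16017, so f ≈ 28.2066 / 0.32035 ≈ 88.0497 mm.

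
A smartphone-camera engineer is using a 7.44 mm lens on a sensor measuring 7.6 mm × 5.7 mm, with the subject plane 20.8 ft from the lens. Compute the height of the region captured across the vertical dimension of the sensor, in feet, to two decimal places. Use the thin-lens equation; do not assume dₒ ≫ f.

dₒ: 20.8 ft × 304.8 mm/ft = 6339.84 mm.
Similar triangles through the lens centre give W/dₒ = h/dᵢ; with 1/f = 1/dₒ + 1/dᵢ this gives W = h·(dₒ − f)/f.
W = 5.7 mm × (6339.84 − 7.44) / 7.44 = 5.7 × 851.1290 ≈ 4851.435 mm = 4851.435/304.8 ft = 15.9168 ft.

15.92 ft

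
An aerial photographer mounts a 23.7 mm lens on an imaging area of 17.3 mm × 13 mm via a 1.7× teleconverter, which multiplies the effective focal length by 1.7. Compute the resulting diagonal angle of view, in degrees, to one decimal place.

30.1°

Effective focal length f = 23.7 × 1.7 = 40.29 mm.
Sensor diagonal = √(17.3² + 13²) = √468.2900 ≈ 21.6400 mm.
α = 2·arctan(21.640 / (2 × 40.29)) = 2·arctan(0.26855) ≈ 30.0646°.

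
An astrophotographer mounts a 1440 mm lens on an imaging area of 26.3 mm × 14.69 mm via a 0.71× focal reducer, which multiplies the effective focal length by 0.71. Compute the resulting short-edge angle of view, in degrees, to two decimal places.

0.82°

Effective focal length f = 1440 × 0.71 = 1022.4 mm.
α = 2·arctan(14.69 / (2 × 1022.4)) = 2·arctan(0.00718) ≈ 0.8232°.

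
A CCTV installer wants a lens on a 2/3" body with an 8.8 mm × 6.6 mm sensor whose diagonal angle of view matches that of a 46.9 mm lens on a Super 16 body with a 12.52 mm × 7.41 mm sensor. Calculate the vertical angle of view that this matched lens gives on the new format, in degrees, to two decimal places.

10.63°

Sensor diagonal = √(12.52² + 7.41²) = √211.6585 ≈ 14.5485 mm.
Sensor diagonal = √(8.8² + 6.6²) = √121.0000 ≈ 11.0000 mm.
Equal diagonal AOV ⇒ f₂ = f₁ · 11.0000/14.5485 = 46.9 × 0.75609 ≈ 35.4607 mm.
Vertical AOV on the new format = 2·arctan(6.6 / (2 × 35.4607)) = 2·arctan(0.09306) ≈ 10.6333°.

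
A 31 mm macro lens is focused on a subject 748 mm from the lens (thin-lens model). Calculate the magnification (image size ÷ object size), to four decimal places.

0.0432×

Thin lens: 1/f = 1/dₒ + 1/dᵢ → 1/dᵢ = 1/31 − 1/748 = 0.0309212 mm⁻¹, so dᵢ ≈ 32.3403 mm.
Magnification m = dᵢ/dₒ = 32.3403/748 ≈ 0.04324.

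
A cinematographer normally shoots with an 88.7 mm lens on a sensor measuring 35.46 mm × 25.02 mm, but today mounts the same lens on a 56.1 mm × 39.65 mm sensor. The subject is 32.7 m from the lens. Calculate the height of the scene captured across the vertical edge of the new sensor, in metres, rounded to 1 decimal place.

The focal length stays 88.7 mm; the relevant sensor dimension is now h = 39.65 mm. Object distance dₒ = 32.7 m = 32700 mm.
Thin-lens field height W = h·(dₒ − f)/f = 39.65 × (32700 − 88.7)/88.7 ≈ 14577.656 mm = 14.5777 m.

14.6 m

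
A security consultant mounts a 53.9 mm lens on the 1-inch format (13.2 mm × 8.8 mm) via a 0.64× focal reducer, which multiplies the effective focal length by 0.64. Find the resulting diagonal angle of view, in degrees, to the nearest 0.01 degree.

Effective focal length f = 53.9 × 0.64 = 34.496 mm.
Sensor diagonal = √(13.2² + 8.8²) = √251.6800 ≈ 15.8644 mm.
α = 2·arctan(15.864 / (2 × 34.496)) = 2·arctan(0.22995) ≈ 25.8996°.

25.90°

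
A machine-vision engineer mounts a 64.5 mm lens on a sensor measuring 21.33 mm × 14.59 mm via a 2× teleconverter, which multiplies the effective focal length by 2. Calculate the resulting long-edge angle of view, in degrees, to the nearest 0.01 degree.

Effective focal length f = 64.5 × 2 = 129 mm.
α = 2·arctan(21.33 / (2 × 129)) = 2·arctan(0.08267) ≈ 9.4523°.

9.45°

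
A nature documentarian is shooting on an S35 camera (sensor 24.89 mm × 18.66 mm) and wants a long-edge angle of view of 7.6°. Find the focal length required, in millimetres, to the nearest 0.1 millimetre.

From α = 2·arctan(w/2f) we get f = w / (2·tan(α/2)).
With w = 24.89 mm and α/2 = 3.8°, tan(α/2) ≈ 0.06642, so f ≈ 24.89 / 0.13284 ≈ 187.3685 mm.

187.4 mm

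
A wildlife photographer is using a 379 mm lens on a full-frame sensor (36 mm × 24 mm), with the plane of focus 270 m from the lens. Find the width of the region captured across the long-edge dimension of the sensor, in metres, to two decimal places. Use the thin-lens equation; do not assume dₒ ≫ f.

25.61 m

dₒ: 270 m = 270000 mm.
Similar triangles through the lens centre give W/dₒ = w/dᵢ; with 1/f = 1/dₒ + 1/dᵢ this gives W = w·(dₒ − f)/f.
W = 36 mm × (270000 − 379) / 379 = 36 × 711.4011 ≈ 25610.438 mm = 25.6104 m.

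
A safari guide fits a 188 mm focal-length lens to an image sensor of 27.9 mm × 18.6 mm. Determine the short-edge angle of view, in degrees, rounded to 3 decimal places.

Angle of view α = 2·arctan(h/2f) with h = 18.6 mm and f = 188 mm.
h/2f = 0.04947; arctan(0.04947) ≈ 2.8320°, so α ≈ 5.6640°.

5.664°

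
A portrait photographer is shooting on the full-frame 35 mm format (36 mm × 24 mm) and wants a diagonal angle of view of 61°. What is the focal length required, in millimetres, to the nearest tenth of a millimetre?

Sensor diagonal = √(36² + 24²) = √1872.0000 ≈ 43.2666 mm.
From α = 2·arctan(d/2f) we get f = d / (2·tan(α/2)).
With d = 43.2666 mm and α/2 = 30.5°, tan(α/2) ≈ 0.58905, so f ≈ 43.2666 / 1.17809 ≈ 36.7261 mm.

36.7 mm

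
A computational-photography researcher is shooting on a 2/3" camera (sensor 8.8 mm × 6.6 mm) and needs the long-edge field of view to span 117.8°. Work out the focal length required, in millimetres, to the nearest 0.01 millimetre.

2.65 mm

From α = 2·arctan(w/2f) we get f = w / (2·tan(α/2)).
With w = 8.8 mm and α/2 = 58.9°, tan(α/2) ≈ 1.65772, so f ≈ 8.8 / 3.31544 ≈ 2.6542 mm.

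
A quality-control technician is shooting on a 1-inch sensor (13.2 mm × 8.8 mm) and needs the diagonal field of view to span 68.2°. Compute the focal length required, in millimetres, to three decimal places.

Sensor diagonal = √(13.2² + 8.8²) = √251.6800 ≈ 15.8644 mm.
From α = 2·arctan(d/2f) we get f = d / (2·tan(α/2)).
With d = 15.8644 mm and α/2 = 34.1°, tan(α/2) ≈ 0.67705, so f ≈ 15.8644 / 1.35410 ≈ 11.7158 mm.

11.716 mm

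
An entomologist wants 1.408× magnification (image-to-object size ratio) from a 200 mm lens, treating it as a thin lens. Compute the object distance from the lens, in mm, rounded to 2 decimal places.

With m = dᵢ/dₒ and 1/f = 1/dₒ + 1/dᵢ, substituting dᵢ = m·dₒ gives 1/f = (1 + 1/m)/dₒ, hence dₒ = f·(1 + 1/m).
dₒ = 200 × (1 + 1/1.408) = 200 × 1.71023 ≈ 342.045 mm.

342.05 mm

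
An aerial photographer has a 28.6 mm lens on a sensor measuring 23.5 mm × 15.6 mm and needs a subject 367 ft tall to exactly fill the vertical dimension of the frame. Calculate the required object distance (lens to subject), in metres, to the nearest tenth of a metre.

W: 367 ft × 304.8 mm/ft = 111861.60 mm.
Magnification m = h/W = dᵢ/dₒ; combined with 1/f = 1/dₒ + 1/dᵢ this gives dₒ = f·(1 + W/h).
dₒ = 28.6 mm × (1 + 111862/15.6) = 28.6 × 7171.6152 ≈ 205108.193 mm = 205.108 m.

205.1 m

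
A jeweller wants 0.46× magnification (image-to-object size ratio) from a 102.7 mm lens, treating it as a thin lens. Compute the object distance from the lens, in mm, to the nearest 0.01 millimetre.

325.96 mm

With m = dᵢ/dₒ and 1/f = 1/dₒ + 1/dᵢ, substituting dᵢ = m·dₒ gives 1/f = (1 + 1/m)/dₒ, hence dₒ = f·(1 + 1/m).
dₒ = 102.7 × (1 + 1/0.46) = 102.7 × 3.17391 ≈ 325.961 mm.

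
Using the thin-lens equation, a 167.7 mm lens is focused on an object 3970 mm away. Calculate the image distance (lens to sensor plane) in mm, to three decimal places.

1/dᵢ = 1/f − 1/dₒ = 1/167.7 − 1/3970 = 0.0057111 mm⁻¹.
dᵢ = 1/0.0057111 ≈ 175.0964 mm.

175.096 mm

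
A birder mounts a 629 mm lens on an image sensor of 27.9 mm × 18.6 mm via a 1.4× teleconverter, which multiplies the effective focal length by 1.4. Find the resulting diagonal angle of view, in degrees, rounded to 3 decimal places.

Effective focal length f = 629 × 1.4 = 880.6 mm.
Sensor diagonal = √(27.9² + 18.6²) = √1124.3700 ≈ 33.5316 mm.
α = 2·arctan(33.532 / (2 × 880.6)) = 2·arctan(0.01904) ≈ 2.1815°.

2.181°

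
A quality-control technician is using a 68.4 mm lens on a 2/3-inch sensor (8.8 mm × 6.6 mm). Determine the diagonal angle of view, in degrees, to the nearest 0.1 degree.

9.2°

Sensor diagonal = √(8.8² + 6.6²) = √121.0000 ≈ 11.0000 mm.
Angle of view α = 2·arctan(d/2f) with d = 11.0000 mm and f = 68.4 mm.
d/2f = 0.08041; arctan(0.08041) ≈ 4.5972°, so α ≈ 9.1945°.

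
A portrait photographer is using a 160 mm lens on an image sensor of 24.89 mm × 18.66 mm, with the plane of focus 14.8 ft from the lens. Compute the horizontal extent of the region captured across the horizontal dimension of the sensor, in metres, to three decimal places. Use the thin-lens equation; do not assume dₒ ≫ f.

dₒ: 14.8 ft × 304.8 mm/ft = 4511.04 mm.
Similar triangles through the lens centre give W/dₒ = w/dᵢ; with 1/f = 1/dₒ + 1/dᵢ this gives W = w·(dₒ − f)/f.
W = 24.89 mm × (4511.04 − 160) / 160 = 24.89 × 27.1940 ≈ 676.859 mm = 0.676859 m.

0.677 m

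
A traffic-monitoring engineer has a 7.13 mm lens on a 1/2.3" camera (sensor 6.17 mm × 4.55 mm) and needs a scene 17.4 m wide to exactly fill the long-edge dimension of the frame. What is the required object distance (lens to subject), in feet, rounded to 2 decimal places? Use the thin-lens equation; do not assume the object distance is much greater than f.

65.99 ft

W: 17.4 m = 17400 mm.
Magnification m = w/W = dᵢ/dₒ; combined with 1/f = 1/dₒ + 1/dᵢ this gives dₒ = f·(1 + W/w).
dₒ = 7.13 mm × (1 + 17400/6.17) = 7.13 × 2821.0972 ≈ 20114.423 mm = 20114.423/304.8 ft = 65.9922 ft.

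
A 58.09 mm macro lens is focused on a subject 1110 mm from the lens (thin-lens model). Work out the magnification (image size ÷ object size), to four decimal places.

0.0552×

Thin lens: 1/f = 1/dₒ + 1/dᵢ → 1/dᵢ = 1/58.09 − 1/1110 = 0.0163138 mm⁻¹, so dᵢ ≈ 61.2979 mm.
Magnification m = dᵢ/dₒ = 61.2979/1110 ≈ 0.05522.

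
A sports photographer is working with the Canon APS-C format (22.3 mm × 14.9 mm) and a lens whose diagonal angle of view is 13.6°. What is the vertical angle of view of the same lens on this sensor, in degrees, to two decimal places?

7.58°

Sensor diagonal = √(22.3² + 14.9²) = √719.3000 ≈ 26.8198 mm.
From the diagonal AOV: f = 26.8198 / (2·tan(6.8°)) = 26.8198 / 0.23849 ≈ 112.4587 mm.
Vertical AOV = 2·arctan(14.9 / (2 × 112.4587)) = 2·arctan(0.06625) ≈ 7.5802°.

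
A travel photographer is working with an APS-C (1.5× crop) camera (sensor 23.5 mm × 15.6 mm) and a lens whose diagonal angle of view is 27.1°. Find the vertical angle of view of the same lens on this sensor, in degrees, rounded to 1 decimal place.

15.2°

Sensor diagonal = √(23.5² + 15.6²) = √795.6100 ≈ 28.2066 mm.
From the diagonal AOV: f = 28.2066 / (2·tan(13.55°)) = 28.2066 / 0.48200 ≈ 58.5194 mm.
Vertical AOV = 2·arctan(15.6 / (2 × 58.5194)) = 2·arctan(0.13329) ≈ 15.1843°.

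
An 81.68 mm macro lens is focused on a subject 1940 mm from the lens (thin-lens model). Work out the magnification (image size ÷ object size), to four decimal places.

0.0440×

Thin lens: 1/f = 1/dₒ + 1/dᵢ → 1/dᵢ = 1/81.68 − 1/1940 = 0.0117274 mm⁻¹, so dᵢ ≈ 85.2701 mm.
Magnification m = dᵢ/dₒ = 85.2701/1940 ≈ 0.04395.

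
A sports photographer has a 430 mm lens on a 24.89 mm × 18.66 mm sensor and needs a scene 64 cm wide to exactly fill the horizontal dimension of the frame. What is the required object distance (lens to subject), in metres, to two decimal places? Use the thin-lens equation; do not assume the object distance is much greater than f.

11.49 m

W: 64 cm = 640 mm.
Magnification m = w/W = dᵢ/dₒ; combined with 1/f = 1/dₒ + 1/dᵢ this gives dₒ = f·(1 + W/w).
dₒ = 430 mm × (1 + 640/24.89) = 430 × 26.7131 ≈ 11486.649 mm = 11.4866 m.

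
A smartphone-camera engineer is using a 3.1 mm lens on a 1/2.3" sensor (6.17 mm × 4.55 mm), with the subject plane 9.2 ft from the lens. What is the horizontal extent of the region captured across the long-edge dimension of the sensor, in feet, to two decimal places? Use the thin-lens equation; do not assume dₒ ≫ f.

18.29 ft

dₒ: 9.2 ft × 304.8 mm/ft = 2804.16 mm.
Similar triangles through the lens centre give W/dₒ = w/dᵢ; with 1/f = 1/dₒ + 1/dᵢ this gives W = w·(dₒ − f)/f.
W = 6.17 mm × (2804.16 − 3.1) / 3.1 = 6.17 × 903.5677 ≈ 5575.013 mm = 5575.013/304.8 ft = 18.2907 ft.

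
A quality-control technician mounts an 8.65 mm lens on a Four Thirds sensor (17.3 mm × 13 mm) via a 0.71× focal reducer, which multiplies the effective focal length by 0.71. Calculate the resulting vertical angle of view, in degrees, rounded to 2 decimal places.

93.25°

Effective focal length f = 8.65 × 0.71 = 6.1415 mm.
α = 2·arctan(13 / (2 × 6.1415)) = 2·arctan(1.05837) ≈ 93.2488°.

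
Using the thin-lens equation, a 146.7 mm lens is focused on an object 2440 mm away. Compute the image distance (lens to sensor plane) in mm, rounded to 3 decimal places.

156.084 mm

1/dᵢ = 1/f − 1/dₒ = 1/146.7 − 1/2440 = 0.0064068 mm⁻¹.
dᵢ = 1/0.0064068 ≈ 156.0842 mm.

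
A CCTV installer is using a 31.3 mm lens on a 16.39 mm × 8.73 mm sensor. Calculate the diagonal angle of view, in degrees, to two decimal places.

Sensor diagonal = √(16.39² + 8.73²) = √344.8450 ≈ 18.5700 mm.
Angle of view α = 2·arctan(d/2f) with d = 18.5700 mm and f = 31.3 mm.
d/2f = 0.29665; arctan(0.29665) ≈ 16.5227°, so α ≈ 33.0455°.

33.05°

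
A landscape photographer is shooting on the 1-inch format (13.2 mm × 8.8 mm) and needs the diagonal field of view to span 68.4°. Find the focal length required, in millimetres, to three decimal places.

11.672 mm

Sensor diagonal = √(13.2² + 8.8²) = √251.6800 ≈ 15.8644 mm.
From α = 2·arctan(d/2f) we get f = d / (2·tan(α/2)).
With d = 15.8644 mm and α/2 = 34.2°, tan(α/2) ≈ 0.67960, so f ≈ 15.8644 / 1.35920 ≈ 11.6719 mm.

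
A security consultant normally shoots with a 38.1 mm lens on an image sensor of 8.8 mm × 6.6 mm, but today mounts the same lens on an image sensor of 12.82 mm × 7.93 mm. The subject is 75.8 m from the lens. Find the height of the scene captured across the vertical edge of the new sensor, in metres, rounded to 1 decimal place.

15.8 m

The focal length stays 38.1 mm; the relevant sensor dimension is now h = 7.93 mm. Object distance dₒ = 75.8 m = 75800 mm.
Thin-lens field height W = h·(dₒ − f)/f = 7.93 × (75800 − 38.1)/38.1 ≈ 15768.815 mm = 15.7688 m.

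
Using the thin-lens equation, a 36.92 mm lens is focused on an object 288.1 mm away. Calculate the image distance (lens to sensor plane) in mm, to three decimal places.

1/dᵢ = 1/f − 1/dₒ = 1/36.92 − 1/288.1 = 0.0236146 mm⁻¹.
dᵢ = 1/0.0236146 ≈ 42.3467 mm.

42.347 mm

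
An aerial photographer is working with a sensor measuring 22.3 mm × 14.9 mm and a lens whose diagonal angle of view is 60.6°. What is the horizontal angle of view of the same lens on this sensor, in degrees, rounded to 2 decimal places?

Sensor diagonal = √(22.3² + 14.9²) = √719.3000 ≈ 26.8198 mm.
From the diagonal AOV: f = 26.8198 / (2·tan(30.3°)) = 26.8198 / 1.16871 ≈ 22.9483 mm.
Horizontal AOV = 2·arctan(22.3 / (2 × 22.9483)) = 2·arctan(0.48588) ≈ 51.8280°.

51.83°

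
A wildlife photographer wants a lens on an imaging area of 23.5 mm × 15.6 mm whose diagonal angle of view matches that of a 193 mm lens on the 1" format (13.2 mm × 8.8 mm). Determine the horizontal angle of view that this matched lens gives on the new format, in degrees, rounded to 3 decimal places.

Sensor diagonal = √(13.2² + 8.8²) = √251.6800 ≈ 15.8644 mm.
Sensor diagonal = √(23.5² + 15.6²) = √795.6100 ≈ 28.2066 mm.
Equal diagonal AOV ⇒ f₂ = f₁ · 28.2066/15.8644 = 193 × 1.77798 ≈ 343.1493 mm.
Horizontal AOV on the new format = 2·arctan(23.5 / (2 × 343.1493)) = 2·arctan(0.03424) ≈ 3.9223°.

3.922°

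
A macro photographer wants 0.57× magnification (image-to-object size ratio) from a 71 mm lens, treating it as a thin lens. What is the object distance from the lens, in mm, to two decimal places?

With m = dᵢ/dₒ and 1/f = 1/dₒ + 1/dᵢ, substituting dᵢ = m·dₒ gives 1/f = (1 + 1/m)/dₒ, hence dₒ = f·(1 + 1/m).
dₒ = 71 × (1 + 1/0.57) = 71 × 2.75439 ≈ 195.561 mm.

195.56 mm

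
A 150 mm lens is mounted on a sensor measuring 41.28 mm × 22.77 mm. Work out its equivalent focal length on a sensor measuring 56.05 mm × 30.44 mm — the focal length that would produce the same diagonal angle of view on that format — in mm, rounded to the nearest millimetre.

Sensor diagonal = √(41.28² + 22.77²) = √2222.5113 ≈ 47.1435 mm.
Sensor diagonal = √(56.05² + 30.44²) = √4068.1961 ≈ 63.7824 mm.
Equal angle of view means equal diagonal/f ratio, so f₂ = f₁ · (diagonal₂/diagonal₁) = 150 × 63.7824/47.1435.
f₂ = 150 × 1.35294 ≈ 202.941 mm.

203 mm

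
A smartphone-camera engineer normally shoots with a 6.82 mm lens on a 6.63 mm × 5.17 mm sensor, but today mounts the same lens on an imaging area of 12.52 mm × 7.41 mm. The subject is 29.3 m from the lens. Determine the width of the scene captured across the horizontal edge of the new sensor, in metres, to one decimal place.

The focal length stays 6.82 mm; the relevant sensor dimension is now w = 12.52 mm. Object distance dₒ = 29.3 m = 29300 mm.
Thin-lens field width W = w·(dₒ − f)/f = 12.52 × (29300 − 6.82)/6.82 ≈ 53775.750 mm = 53.7757 m.

53.8 m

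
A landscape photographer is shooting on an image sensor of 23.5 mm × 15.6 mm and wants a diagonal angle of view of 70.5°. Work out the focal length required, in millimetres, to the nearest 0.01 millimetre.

19.96 mm

Sensor diagonal = √(23.5² + 15.6²) = √795.6100 ≈ 28.2066 mm.
From α = 2·arctan(d/2f) we get f = d / (2·tan(α/2)).
With d = 28.2066 mm and α/2 = 35.25°, tan(α/2) ≈ 0.70673, so f ≈ 28.2066 / 1.41346 ≈ 19.9557 mm.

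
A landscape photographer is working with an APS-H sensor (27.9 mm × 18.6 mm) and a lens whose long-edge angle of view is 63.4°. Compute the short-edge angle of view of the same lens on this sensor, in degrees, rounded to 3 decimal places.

From the long-edge AOV: f = 27.9 / (2·tan(31.7°)) = 27.9 / 1.23523 ≈ 22.5870 mm.
Short-edge AOV = 2·arctan(18.6 / (2 × 22.5870)) = 2·arctan(0.41174) ≈ 44.7580°.

44.758°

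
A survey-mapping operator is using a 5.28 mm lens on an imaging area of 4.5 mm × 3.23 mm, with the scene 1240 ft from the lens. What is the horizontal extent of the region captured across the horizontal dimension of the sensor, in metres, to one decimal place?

dₒ: 1240 ft × 304.8 mm/ft = 377951.99 mm.
Similar triangles through the lens centre give W/dₒ = w/dᵢ; with 1/f = 1/dₒ + 1/dᵢ this gives W = w·(dₒ − f)/f.
W = 4.5 mm × (377952 − 5.28) / 5.28 = 4.5 × 71580.8159 ≈ 322113.672 mm = 322.114 m.

322.1 m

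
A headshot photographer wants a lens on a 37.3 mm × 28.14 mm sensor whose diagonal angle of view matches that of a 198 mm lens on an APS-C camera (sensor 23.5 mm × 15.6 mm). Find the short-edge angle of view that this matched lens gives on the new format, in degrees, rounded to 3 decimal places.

4.913°

Sensor diagonal = √(23.5² + 15.6²) = √795.6100 ≈ 28.2066 mm.
Sensor diagonal = √(37.3² + 28.14²) = √2183.1496 ≈ 46.7242 mm.
Equal diagonal AOV ⇒ f₂ = f₁ · 46.7242/28.2066 = 198 × 1.65650 ≈ 327.9871 mm.
Short-edge AOV on the new format = 2·arctan(28.14 / (2 × 327.9871)) = 2·arctan(0.04290) ≈ 4.9127°.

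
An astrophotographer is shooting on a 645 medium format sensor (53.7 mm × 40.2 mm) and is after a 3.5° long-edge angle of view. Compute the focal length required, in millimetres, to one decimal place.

From α = 2·arctan(w/2f) we get f = w / (2·tan(α/2)).
With w = 53.7 mm and α/2 = 1.75°, tan(α/2) ≈ 0.03055, so f ≈ 53.7 / 0.06111 ≈ 878.8076 mm.

878.8 mm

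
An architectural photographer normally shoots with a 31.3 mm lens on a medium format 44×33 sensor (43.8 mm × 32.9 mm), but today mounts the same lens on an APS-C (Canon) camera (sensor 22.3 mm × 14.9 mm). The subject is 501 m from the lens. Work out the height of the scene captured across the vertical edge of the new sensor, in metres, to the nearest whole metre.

The focal length stays 31.3 mm; the relevant sensor dimension is now h = 14.9 mm. Object distance dₒ = 501 m = 501000 mm.
Thin-lens field height W = h·(dₒ − f)/f = 14.9 × (501000 − 31.3)/31.3 ≈ 238480.308 mm = 238.48 m.

238 m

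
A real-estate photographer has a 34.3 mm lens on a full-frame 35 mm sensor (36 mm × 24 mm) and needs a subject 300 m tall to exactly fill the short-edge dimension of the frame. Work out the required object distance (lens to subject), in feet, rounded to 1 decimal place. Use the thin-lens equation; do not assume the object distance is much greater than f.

1406.8 ft

W: 300 m = 300000 mm.
Magnification m = h/W = dᵢ/dₒ; combined with 1/f = 1/dₒ + 1/dᵢ this gives dₒ = f·(1 + W/h).
dₒ = 34.3 mm × (1 + 300000/24) = 34.3 × 12501.0000 ≈ 428784.300 mm = 428784.300/304.8 ft = 1406.77 ft.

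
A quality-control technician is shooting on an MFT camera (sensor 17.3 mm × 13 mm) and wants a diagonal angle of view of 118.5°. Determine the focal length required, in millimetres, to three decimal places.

Sensor diagonal = √(17.3² + 13²) = √468.2900 ≈ 21.6400 mm.
From α = 2·arctan(d/2f) we get f = d / (2·tan(α/2)).
With d = 21.6400 mm and α/2 = 59.25°, tan(α/2) ≈ 1.68085, so f ≈ 21.6400 / 3.36170 ≈ 6.4372 mm.

6.437 mm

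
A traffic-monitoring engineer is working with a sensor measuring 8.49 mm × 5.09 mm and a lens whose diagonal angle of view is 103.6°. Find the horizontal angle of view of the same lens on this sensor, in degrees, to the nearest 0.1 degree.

94.9°

Sensor diagonal = √(8.49² + 5.09²) = √97.9882 ≈ 9.8989 mm.
From the diagonal AOV: f = 9.8989 / (2·tan(51.8°)) = 9.8989 / 2.54155 ≈ 3.8948 mm.
Horizontal AOV = 2·arctan(8.49 / (2 × 3.8948)) = 2·arctan(1.08991) ≈ 94.9266°.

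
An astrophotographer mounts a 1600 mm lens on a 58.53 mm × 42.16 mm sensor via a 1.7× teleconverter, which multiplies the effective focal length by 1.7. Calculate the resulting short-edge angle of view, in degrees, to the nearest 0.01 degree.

0.89°

Effective focal length f = 1600 × 1.7 = 2720 mm.
α = 2·arctan(42.16 / (2 × 2720)) = 2·arctan(0.00775) ≈ 0.8881°.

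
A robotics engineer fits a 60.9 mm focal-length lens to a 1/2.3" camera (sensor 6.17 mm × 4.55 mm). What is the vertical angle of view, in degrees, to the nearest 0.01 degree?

4.28°

Angle of view α = 2·arctan(h/2f) with h = 4.55 mm and f = 60.9 mm.
h/2f = 0.03736; arctan(0.03736) ≈ 2.1394°, so α ≈ 4.2787°.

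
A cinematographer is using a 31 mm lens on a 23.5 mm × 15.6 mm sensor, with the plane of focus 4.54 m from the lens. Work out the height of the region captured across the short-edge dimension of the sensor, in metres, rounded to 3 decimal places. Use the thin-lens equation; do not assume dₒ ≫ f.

2.269 m

dₒ: 4.54 m = 4540 mm.
Similar triangles through the lens centre give W/dₒ = h/dᵢ; with 1/f = 1/dₒ + 1/dᵢ this gives W = h·(dₒ − f)/f.
W = 15.6 mm × (4540 − 31) / 31 = 15.6 × 145.4516 ≈ 2269.045 mm = 2.26905 m.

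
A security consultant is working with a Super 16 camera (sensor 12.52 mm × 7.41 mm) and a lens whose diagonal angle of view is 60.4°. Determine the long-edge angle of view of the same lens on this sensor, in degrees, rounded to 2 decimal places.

Sensor diagonal = √(12.52² + 7.41²) = √211.6585 ≈ 14.5485 mm.
From the diagonal AOV: f = 14.5485 / (2·tan(30.2°)) = 14.5485 / 1.16403 ≈ 12.4984 mm.
Long-edge AOV = 2·arctan(12.52 / (2 × 12.4984)) = 2·arctan(0.50086) ≈ 53.2093°.

53.21°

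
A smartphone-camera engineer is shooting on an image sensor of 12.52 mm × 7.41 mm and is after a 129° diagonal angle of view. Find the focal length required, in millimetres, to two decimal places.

Sensor diagonal = √(12.52² + 7.41²) = √211.6585 ≈ 14.5485 mm.
From α = 2·arctan(d/2f) we get f = d / (2·tan(α/2)).
With d = 14.5485 mm and α/2 = 64.5°, tan(α/2) ≈ 2.09654, so f ≈ 14.5485 / 4.19309 ≈ 3.4696 mm.

3.47 mm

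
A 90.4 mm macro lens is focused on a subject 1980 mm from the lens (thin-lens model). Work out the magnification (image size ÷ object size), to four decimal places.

0.0478×

Thin lens: 1/f = 1/dₒ + 1/dᵢ → 1/dᵢ = 1/90.4 − 1/1980 = 0.0105569 mm⁻¹, so dᵢ ≈ 94.7248 mm.
Magnification m = dᵢ/dₒ = 94.7248/1980 ≈ 0.04784.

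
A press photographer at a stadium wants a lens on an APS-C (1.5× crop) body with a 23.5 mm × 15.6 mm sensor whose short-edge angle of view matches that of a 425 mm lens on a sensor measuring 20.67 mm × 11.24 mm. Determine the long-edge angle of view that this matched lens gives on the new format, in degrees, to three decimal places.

Equal short-edge AOV ⇒ f₂ = f₁ · 15.6/11.24 = 425 × 1.38790 ≈ 589.8577 mm.
Long-edge AOV on the new format = 2·arctan(23.5 / (2 × 589.8577)) = 2·arctan(0.01992) ≈ 2.2824°.

2.282°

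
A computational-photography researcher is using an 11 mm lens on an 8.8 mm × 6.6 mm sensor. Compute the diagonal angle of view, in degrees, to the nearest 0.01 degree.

Sensor diagonal = √(8.8² + 6.6²) = √121.0000 ≈ 11.0000 mm.
Angle of view α = 2·arctan(d/2f) with d = 11.0000 mm and f = 11 mm.
d/2f = 0.50000; arctan(0.50000) ≈ 26.5651°, so α ≈ 53.1301°.

53.13°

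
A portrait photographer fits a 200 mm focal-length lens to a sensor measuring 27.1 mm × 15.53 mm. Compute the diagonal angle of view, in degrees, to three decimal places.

Sensor diagonal = √(27.1² + 15.53²) = √975.5909 ≈ 31.2345 mm.
Angle of view α = 2·arctan(d/2f) with d = 31.2345 mm and f = 200 mm.
d/2f = 0.07809; arctan(0.07809) ≈ 4.4649°, so α ≈ 8.9299°.

8.930°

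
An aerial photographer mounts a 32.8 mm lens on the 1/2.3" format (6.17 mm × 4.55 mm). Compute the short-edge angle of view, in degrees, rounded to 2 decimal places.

Angle of view α = 2·arctan(h/2f) with h = 4.55 mm and f = 32.8 mm.
h/2f = 0.06936; arctan(0.06936) ≈ 3.9677°, so α ≈ 7.9353°.

7.94°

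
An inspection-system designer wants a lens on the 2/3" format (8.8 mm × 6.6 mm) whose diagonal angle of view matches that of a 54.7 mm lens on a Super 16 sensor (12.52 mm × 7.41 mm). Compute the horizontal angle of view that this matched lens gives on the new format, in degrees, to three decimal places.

Sensor diagonal = √(12.52² + 7.41²) = √211.6585 ≈ 14.5485 mm.
Sensor diagonal = √(8.8² + 6.6²) = √121.0000 ≈ 11.0000 mm.
Equal diagonal AOV ⇒ f₂ = f₁ · 11.0000/14.5485 = 54.7 × 0.75609 ≈ 41.3583 mm.
Horizontal AOV on the new format = 2·arctan(8.8 / (2 × 41.3583)) = 2·arctan(0.10639) ≈ 12.1454°.

12.145°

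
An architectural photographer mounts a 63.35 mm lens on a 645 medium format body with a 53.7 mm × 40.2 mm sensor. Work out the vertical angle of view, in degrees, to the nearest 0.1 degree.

Angle of view α = 2·arctan(h/2f) with h = 40.2 mm and f = 63.35 mm.
h/2f = 0.31728; arctan(0.31728) ≈ 17.6034°, so α ≈ 35.2069°.

35.2°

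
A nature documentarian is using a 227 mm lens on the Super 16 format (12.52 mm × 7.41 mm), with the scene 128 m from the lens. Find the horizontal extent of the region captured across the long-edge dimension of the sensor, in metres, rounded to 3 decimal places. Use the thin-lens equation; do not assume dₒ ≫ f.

dₒ: 128 m = 128000 mm.
Similar triangles through the lens centre give W/dₒ = w/dᵢ; with 1/f = 1/dₒ + 1/dᵢ this gives W = w·(dₒ − f)/f.
W = 12.52 mm × (128000 − 227) / 227 = 12.52 × 562.8767 ≈ 7047.216 mm = 7.04722 m.

7.047 m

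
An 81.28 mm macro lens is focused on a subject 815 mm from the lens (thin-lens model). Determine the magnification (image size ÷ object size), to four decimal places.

Thin lens: 1/f = 1/dₒ + 1/dᵢ → 1/dᵢ = 1/81.28 − 1/815 = 0.0110762 mm⁻¹, so dᵢ ≈ 90.2840 mm.
Magnification m = dᵢ/dₒ = 90.2840/815 ≈ 0.11078.

0.1108×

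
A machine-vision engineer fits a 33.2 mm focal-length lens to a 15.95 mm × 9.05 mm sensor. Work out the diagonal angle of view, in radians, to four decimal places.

0.5389 rad

Sensor diagonal = √(15.95² + 9.05²) = √336.3050 ≈ 18.3386 mm.
Angle of view α = 2·arctan(d/2f) with d = 18.3386 mm and f = 33.2 mm.
d/2f = 0.27618; arctan(0.27618) ≈ 0.2695 rad, so α ≈ 0.5389 rad.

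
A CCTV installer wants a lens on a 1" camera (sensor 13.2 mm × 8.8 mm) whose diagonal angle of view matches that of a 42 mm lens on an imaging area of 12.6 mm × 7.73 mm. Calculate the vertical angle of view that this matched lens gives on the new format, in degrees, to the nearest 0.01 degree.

Sensor diagonal = √(12.6² + 7.73²) = √218.5129 ≈ 14.7822 mm.
Sensor diagonal = √(13.2² + 8.8²) = √251.6800 ≈ 15.8644 mm.
Equal diagonal AOV ⇒ f₂ = f₁ · 15.8644/14.7822 = 42 × 1.07321 ≈ 45.0749 mm.
Vertical AOV on the new format = 2·arctan(8.8 / (2 × 45.0749)) = 2·arctan(0.09762) ≈ 11.1506°.

11.15°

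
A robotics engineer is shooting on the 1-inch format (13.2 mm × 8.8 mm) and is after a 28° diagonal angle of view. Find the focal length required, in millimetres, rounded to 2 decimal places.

Sensor diagonal = √(13.2² + 8.8²) = √251.6800 ≈ 15.8644 mm.
From α = 2·arctan(d/2f) we get f = d / (2·tan(α/2)).
With d = 15.8644 mm and α/2 = 14°, tan(α/2) ≈ 0.24933, so f ≈ 15.8644 / 0.49866 ≈ 31.8144 mm.

31.81 mm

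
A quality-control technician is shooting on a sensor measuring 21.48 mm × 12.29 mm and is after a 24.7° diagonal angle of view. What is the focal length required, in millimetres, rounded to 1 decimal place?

56.5 mm

Sensor diagonal = √(21.48² + 12.29²) = √612.4345 ≈ 24.7474 mm.
From α = 2·arctan(d/2f) we get f = d / (2·tan(α/2)).
With d = 24.7474 mm and α/2 = 12.35°, tan(α/2) ≈ 0.21895, so f ≈ 24.7474 / 0.43790 ≈ 56.5140 mm.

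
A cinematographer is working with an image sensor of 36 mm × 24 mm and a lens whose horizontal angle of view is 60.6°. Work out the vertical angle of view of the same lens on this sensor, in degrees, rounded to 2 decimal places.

From the horizontal AOV: f = 36 / (2·tan(30.3°)) = 36 / 1.16871 ≈ 30.8033 mm.
Vertical AOV = 2·arctan(24 / (2 × 30.8033)) = 2·arctan(0.38957) ≈ 42.5686°.

42.57°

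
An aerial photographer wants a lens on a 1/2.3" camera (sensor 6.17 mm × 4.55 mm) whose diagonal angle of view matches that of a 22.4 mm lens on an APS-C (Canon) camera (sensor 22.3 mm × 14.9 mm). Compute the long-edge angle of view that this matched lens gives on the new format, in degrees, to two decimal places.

Sensor diagonal = √(22.3² + 14.9²) = √719.3000 ≈ 26.8198 mm.
Sensor diagonal = √(6.17² + 4.55²) = √58.7714 ≈ 7.6663 mm.
Equal diagonal AOV ⇒ f₂ = f₁ · 7.6663/26.8198 = 22.4 × 0.28584 ≈ 6.4029 mm.
Long-edge AOV on the new format = 2·arctan(6.17 / (2 × 6.4029)) = 2·arctan(0.48181) ≈ 51.4508°.

51.45°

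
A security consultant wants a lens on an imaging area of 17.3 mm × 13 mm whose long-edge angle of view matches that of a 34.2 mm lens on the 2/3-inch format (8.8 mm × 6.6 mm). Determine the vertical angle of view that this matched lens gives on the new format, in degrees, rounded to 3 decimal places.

Equal long-edge AOV ⇒ f₂ = f₁ · 17.3/8.8 = 34.2 × 1.96591 ≈ 67.2341 mm.
Vertical AOV on the new format = 2·arctan(13 / (2 × 67.2341)) = 2·arctan(0.09668) ≈ 11.0441°.

11.044°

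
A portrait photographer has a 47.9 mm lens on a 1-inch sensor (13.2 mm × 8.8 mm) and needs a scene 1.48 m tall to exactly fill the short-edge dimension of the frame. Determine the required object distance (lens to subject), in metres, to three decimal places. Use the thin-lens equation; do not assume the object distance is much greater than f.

8.104 m

W: 1.48 m = 1480 mm.
Magnification m = h/W = dᵢ/dₒ; combined with 1/f = 1/dₒ + 1/dᵢ this gives dₒ = f·(1 + W/h).
dₒ = 47.9 mm × (1 + 1480/8.8) = 47.9 × 169.1818 ≈ 8103.809 mm = 8.10381 m.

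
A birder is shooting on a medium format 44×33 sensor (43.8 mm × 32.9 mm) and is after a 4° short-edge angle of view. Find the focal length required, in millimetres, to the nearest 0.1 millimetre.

471.1 mm

From α = 2·arctan(h/2f) we get f = h / (2·tan(α/2)).
With h = 32.9 mm and α/2 = 2°, tan(α/2) ≈ 0.03492, so f ≈ 32.9 / 0.06984 ≈ 471.0664 mm.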